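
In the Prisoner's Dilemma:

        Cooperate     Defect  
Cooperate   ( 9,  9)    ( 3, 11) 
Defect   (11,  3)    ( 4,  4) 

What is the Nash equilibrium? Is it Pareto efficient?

(Defect, Defect) is NE; not Pareto efficient

Work:
Defect dominates Cooperate for both players:
If P2 cooperates: Defect (11) > Cooperate (9)
If P2 defects: Defect (4) > Cooperate (3)
NE: (Defect, Defect) with payoff (4, 4)
But (Cooperate, Cooperate) = (9, 9) Pareto dominates (4, 4)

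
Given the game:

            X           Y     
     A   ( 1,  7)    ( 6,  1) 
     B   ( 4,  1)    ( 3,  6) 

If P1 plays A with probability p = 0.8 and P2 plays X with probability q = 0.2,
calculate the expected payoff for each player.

E[P1] = 4.64, E[P2] = 2.76

Work:
E[P1] = p·q·π₁(A,X) + p·(1-q)·π₁(A,Y) + (1-p)·q·π₁(B,X) + (1-p)·(1-q)·π₁(B,Y)
= 0.8·0.2·1 + 0.8·0.8·6 + 0.2·0.2·4 + 0.2·0.8·3
= 4.64

E[P2] = 2.76 (similar calculation)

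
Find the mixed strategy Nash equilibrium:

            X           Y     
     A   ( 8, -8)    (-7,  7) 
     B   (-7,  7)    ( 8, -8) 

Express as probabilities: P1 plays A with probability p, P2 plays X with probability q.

p = 0.5, q = 0.5

Work:
Find probabilities that make opponent indifferent:
P2 chooses q to make P1 indifferent between A and B
P1 chooses p to make P2 indifferent between X and Y
Mixed NE: P1 plays (A: 0.5, B: 0.5), P2 plays (X: 0.5, Y: 0.5)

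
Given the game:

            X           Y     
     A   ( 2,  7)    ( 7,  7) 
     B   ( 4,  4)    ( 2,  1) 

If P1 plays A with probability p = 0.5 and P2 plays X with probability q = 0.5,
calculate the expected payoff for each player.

E[P1] = 3.75, E[P2] = 4.75

Work:
E[P1] = p·q·π₁(A,X) + p·(1-q)·π₁(A,Y) + (1-p)·q·π₁(B,X) + (1-p)·(1-q)·π₁(B,Y)
= 0.5·0.5·2 + 0.5·0.5·7 + 0.5·0.5·4 + 0.5·0.5·2
= 3.75

E[P2] = 4.75 (similar calculation)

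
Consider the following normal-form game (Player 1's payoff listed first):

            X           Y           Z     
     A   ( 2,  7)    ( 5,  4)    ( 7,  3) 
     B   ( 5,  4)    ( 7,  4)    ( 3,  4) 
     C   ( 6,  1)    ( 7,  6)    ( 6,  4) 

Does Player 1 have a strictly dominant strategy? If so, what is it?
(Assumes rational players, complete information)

No strictly dominant strategy exists for Player 1

Work:
A strategy strictly dominates another if it gives a strictly higher payoff against every opponent action. Compare each pair of P1's strategies column-by-column:
  A vs B: [2 vs 5, 5 vs 7, 7 vs 3] → A does not strictly dominate B (column X: 2 ≤ 5)
  A vs C: [2 vs 6, 5 vs 7, 7 vs 6] → A does not strictly dominate C (column X: 2 ≤ 6)
  B vs A: [5 vs 2, 7 vs 5, 3 vs 7] → B does not strictly dominate A (column Z: 3 ≤ 7)
  B vs C: [5 vs 6, 7 vs 7, 3 vs 6] → B does not strictly dominate C (column X: 5 ≤ 6)
  C vs A: [6 vs 2, 7 vs 5, 6 vs 7] → C does not strictly dominate A (column Z: 6 ≤ 7)
  C vs B: [6 vs 5, 7 vs 7, 6 vs 3] → C does not strictly dominate B (column Y: 7 ≤ 7)
No single strategy strictly dominates all others → no strictly dominant strategy.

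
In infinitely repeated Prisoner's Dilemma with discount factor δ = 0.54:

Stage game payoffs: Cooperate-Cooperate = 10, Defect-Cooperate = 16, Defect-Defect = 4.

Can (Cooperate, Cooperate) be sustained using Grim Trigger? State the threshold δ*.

δ* = 0.5; since δ = 0.54 ≥ 0.5, cooperation can be sustained

Work:
For Grim Trigger:
Cooperate forever: 10/(1-δ)
Defect then punished: 16 + 4·δ/(1-δ)
Need: 10/(1-δ) ≥ 16 + 4·δ/(1-δ)
Solving: δ ≥ (T-R)/(T-P) = (16-10)/(16-4) = 0.5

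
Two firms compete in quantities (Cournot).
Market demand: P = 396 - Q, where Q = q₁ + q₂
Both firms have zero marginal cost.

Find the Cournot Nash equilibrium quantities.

q₁* = q₂* = 132.0; P* = 132.0

Work:
Profit: π_i = P·q_i = (a - q_i - q_j)·q_i
FOC: ∂π_i/∂q_i = a - 2q_i - q_j = 0
Reaction function: q_i = (396 - q_j)/2
Symmetry: q* = 396/3 = 132.0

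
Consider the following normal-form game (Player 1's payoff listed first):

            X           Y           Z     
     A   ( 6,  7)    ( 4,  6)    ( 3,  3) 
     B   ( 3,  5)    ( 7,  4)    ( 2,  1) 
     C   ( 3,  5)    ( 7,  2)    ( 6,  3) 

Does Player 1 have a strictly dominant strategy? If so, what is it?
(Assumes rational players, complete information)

No strictly dominant strategy exists for Player 1

Work:
A strategy strictly dominates another if it gives a strictly higher payoff against every opponent action. Compare each pair of P1's strategies column-by-column:
  A vs B: [6 vs 3, 4 vs 7, 3 vs 2] → A does not strictly dominate B (column Y: 4 ≤ 7)
  A vs C: [6 vs 3, 4 vs 7, 3 vs 6] → A does not strictly dominate C (column Y: 4 ≤ 7)
  B vs A: [3 vs 6, 7 vs 4, 2 vs 3] → B does not strictly dominate A (column X: 3 ≤ 6)
  B vs C: [3 vs 3, 7 vs 7, 2 vs 6] → B does not strictly dominate C (column X: 3 ≤ 3)
  C vs A: [3 vs 6, 7 vs 4, 6 vs 3] → C does not strictly dominate A (column X: 3 ≤ 6)
  C vs B: [3 vs 3, 7 vs 7, 6 vs 2] → C does not strictly dominate B (column X: 3 ≤ 3)
No single strategy strictly dominates all others → no strictly dominant strategy.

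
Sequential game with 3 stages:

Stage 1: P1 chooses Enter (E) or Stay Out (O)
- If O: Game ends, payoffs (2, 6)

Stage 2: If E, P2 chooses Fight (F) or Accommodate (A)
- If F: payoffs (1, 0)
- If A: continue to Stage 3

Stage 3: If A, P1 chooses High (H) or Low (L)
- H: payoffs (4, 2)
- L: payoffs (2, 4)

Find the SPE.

SPE: (E, A, H); Outcome (4, 2)

Work:
Stage 3: P1 chooses H (4 vs 2)
Stage 2: P2: F->0, A->2 (anticipating H). Choose A
Stage 1: P1: O->2, E->4 (anticipating A, H). Choose E
SPE path: E -> A -> H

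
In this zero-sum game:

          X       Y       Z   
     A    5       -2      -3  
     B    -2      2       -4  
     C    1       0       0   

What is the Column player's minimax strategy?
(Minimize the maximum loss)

Column should play Z, value = 0

Work:
Column player minimizes Row's maximum payoff:
Column X: max payoff to Row = 5
Column Y: max payoff to Row = 2
Column Z: max payoff to Row = 0
Minimum is 0, achieved by column Z.
Minimax strategy: Z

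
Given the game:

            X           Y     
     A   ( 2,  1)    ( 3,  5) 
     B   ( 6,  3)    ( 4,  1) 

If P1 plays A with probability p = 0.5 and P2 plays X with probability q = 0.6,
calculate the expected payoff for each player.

E[P1] = 3.8, E[P2] = 2.4

Work:
E[P1] = p·q·π₁(A,X) + p·(1-q)·π₁(A,Y) + (1-p)·q·π₁(B,X) + (1-p)·(1-q)·π₁(B,Y)
= 0.5·0.6·2 + 0.5·0.4·3 + 0.5·0.6·6 + 0.5·0.4·4
= 3.8

E[P2] = 2.4 (similar calculation)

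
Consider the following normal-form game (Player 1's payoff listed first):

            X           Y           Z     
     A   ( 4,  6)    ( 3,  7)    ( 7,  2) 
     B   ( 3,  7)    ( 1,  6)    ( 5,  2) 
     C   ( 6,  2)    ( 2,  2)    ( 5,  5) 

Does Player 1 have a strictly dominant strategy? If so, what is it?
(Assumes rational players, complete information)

No strictly dominant strategy exists for Player 1

Work:
A strategy strictly dominates another if it gives a strictly higher payoff against every opponent action. Compare each pair of P1's strategies column-by-column:
  A vs B: [4 vs 3, 3 vs 1, 7 vs 5] → A strictly dominates B
  A vs C: [4 vs 6, 3 vs 2, 7 vs 5] → A does not strictly dominate C (column X: 4 ≤ 6)
  B vs A: [3 vs 4, 1 vs 3, 5 vs 7] → B does not strictly dominate A (column X: 3 ≤ 4)
  B vs C: [3 vs 6, 1 vs 2, 5 vs 5] → B does not strictly dominate C (column X: 3 ≤ 6)
  C vs A: [6 vs 4, 2 vs 3, 5 vs 7] → C does not strictly dominate A (column Y: 2 ≤ 3)
  C vs B: [6 vs 3, 2 vs 1, 5 vs 5] → C does not strictly dominate B (column Z: 5 ≤ 5)
No single strategy strictly dominates all others → no strictly dominant strategy.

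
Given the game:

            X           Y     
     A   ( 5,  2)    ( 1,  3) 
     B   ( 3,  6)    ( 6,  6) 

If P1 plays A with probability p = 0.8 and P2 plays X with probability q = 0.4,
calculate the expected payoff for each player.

E[P1] = 3.04, E[P2] = 3.28

Work:
E[P1] = p·q·π₁(A,X) + p·(1-q)·π₁(A,Y) + (1-p)·q·π₁(B,X) + (1-p)·(1-q)·π₁(B,Y)
= 0.8·0.4·5 + 0.8·0.6·1 + 0.2·0.4·3 + 0.2·0.6·6
= 3.04

E[P2] = 3.28 (similar calculation)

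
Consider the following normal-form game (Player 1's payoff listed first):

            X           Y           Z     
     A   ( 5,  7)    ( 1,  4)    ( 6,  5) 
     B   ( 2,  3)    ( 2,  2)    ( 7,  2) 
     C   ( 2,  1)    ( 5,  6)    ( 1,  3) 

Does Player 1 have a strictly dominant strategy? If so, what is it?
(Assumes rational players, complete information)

No strictly dominant strategy exists for Player 1

Work:
A strategy strictly dominates another if it gives a strictly higher payoff against every opponent action. Compare each pair of P1's strategies column-by-column:
  A vs B: [5 vs 2, 1 vs 2, 6 vs 7] → A does not strictly dominate B (column Y: 1 ≤ 2)
  A vs C: [5 vs 2, 1 vs 5, 6 vs 1] → A does not strictly dominate C (column Y: 1 ≤ 5)
  B vs A: [2 vs 5, 2 vs 1, 7 vs 6] → B does not strictly dominate A (column X: 2 ≤ 5)
  B vs C: [2 vs 2, 2 vs 5, 7 vs 1] → B does not strictly dominate C (column X: 2 ≤ 2)
  C vs A: [2 vs 5, 5 vs 1, 1 vs 6] → C does not strictly dominate A (column X: 2 ≤ 5)
  C vs B: [2 vs 2, 5 vs 2, 1 vs 7] → C does not strictly dominate B (column X: 2 ≤ 2)
No single strategy strictly dominates all others → no strictly dominant strategy.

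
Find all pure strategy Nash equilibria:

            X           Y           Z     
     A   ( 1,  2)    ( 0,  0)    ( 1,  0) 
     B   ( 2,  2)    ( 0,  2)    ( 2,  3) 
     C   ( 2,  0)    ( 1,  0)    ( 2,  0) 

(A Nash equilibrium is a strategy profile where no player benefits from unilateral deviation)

Nash equilibrium: (B, Z), (C, X), (C, Y), (C, Z)

Work:
Best responses:
  P1 vs X: payoffs [1, 2, 2] → best response B/C (payoff 2)
  P1 vs Y: payoffs [0, 0, 1] → best response C (payoff 1)
  P1 vs Z: payoffs [1, 2, 2] → best response B/C (payoff 2)
  P2 vs A: payoffs [2, 0, 0] → best response X (payoff 2)
  P2 vs B: payoffs [2, 2, 3] → best response Z (payoff 3)
  P2 vs C: payoffs [0, 0, 0] → best response X/Y/Z (payoff 0)
Mutual best responses: (B,Z), (C,X), (C,Y), (C,Z) → Nash equilibria.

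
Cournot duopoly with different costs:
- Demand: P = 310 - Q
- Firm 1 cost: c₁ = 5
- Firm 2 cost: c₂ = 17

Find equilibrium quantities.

q₁* = 105.67, q₂* = 93.67

Work:
Reaction: q₁ = (310 - 5 - q₂)/2
Reaction: q₂ = (310 - 17 - q₁)/2
Solve simultaneously:
q₁* = (310 - 2×5 + 17)/3 = 105.67
q₂* = (310 - 2×17 + 5)/3 = 93.67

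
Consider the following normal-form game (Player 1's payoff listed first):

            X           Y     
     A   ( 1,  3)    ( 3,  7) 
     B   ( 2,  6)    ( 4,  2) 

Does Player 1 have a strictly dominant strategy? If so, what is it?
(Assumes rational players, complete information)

Yes, Player 1's strictly dominant strategy is B

Work:
A strategy strictly dominates another if it gives a strictly higher payoff against every opponent action. Compare each pair of P1's strategies column-by-column:
  A vs B: [1 vs 2, 3 vs 4] → A does not strictly dominate B (column X: 1 ≤ 2)
  B vs A: [2 vs 1, 4 vs 3] → B strictly dominates A
B strictly dominates every other strategy → strictly dominant.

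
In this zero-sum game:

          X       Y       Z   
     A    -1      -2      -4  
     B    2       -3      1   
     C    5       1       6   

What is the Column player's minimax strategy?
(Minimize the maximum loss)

Column should play Y, value = 1

Work:
Column player minimizes Row's maximum payoff:
Column X: max payoff to Row = 5
Column Y: max payoff to Row = 1
Column Z: max payoff to Row = 6
Minimum is 1, achieved by column Y.
Minimax strategy: Y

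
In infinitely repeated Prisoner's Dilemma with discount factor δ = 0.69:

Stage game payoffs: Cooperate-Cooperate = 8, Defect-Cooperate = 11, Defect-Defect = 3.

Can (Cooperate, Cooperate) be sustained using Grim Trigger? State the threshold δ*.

δ* = 0.375; since δ = 0.69 ≥ 0.375, cooperation can be sustained

Work:
For Grim Trigger:
Cooperate forever: 8/(1-δ)
Defect then punished: 11 + 3·δ/(1-δ)
Need: 8/(1-δ) ≥ 11 + 3·δ/(1-δ)
Solving: δ ≥ (T-R)/(T-P) = (11-8)/(11-3) = 0.375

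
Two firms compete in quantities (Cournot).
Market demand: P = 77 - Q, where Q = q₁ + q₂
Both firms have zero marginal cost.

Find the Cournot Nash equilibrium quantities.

q₁* = q₂* = 25.67; P* = 25.67

Work:
Profit: π_i = P·q_i = (a - q_i - q_j)·q_i
FOC: ∂π_i/∂q_i = a - 2q_i - q_j = 0
Reaction function: q_i = (77 - q_j)/2
Symmetry: q* = 77/3 = 25.67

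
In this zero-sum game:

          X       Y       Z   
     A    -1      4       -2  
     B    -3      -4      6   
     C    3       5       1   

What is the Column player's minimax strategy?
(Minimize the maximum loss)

Column should play X, value = 3

Work:
Column player minimizes Row's maximum payoff:
Column X: max payoff to Row = 3
Column Y: max payoff to Row = 5
Column Z: max payoff to Row = 6
Minimum is 3, achieved by column X.
Minimax strategy: X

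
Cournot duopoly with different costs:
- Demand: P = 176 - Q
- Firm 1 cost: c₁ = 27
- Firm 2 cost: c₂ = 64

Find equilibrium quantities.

q₁* = 62.0, q₂* = 25.0

Work:
Reaction: q₁ = (176 - 27 - q₂)/2
Reaction: q₂ = (176 - 64 - q₁)/2
Solve simultaneously:
q₁* = (176 - 2×27 + 64)/3 = 62.0
q₂* = (176 - 2×64 + 27)/3 = 25.0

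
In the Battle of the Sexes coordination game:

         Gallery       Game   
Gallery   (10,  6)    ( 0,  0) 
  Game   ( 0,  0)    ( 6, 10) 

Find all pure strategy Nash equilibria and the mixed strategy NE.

Pure NE: (Gallery, Gallery) and (Game, Game); Mixed NE: p = 0.625, q = 0.375

Work:
Check pure NE:
(Gallery, Gallery): (10, 6) - no unilateral deviation beneficial
(Game, Game): (6, 10) - no unilateral deviation beneficial
Mixed NE: P1 plays Gallery with p = 0.625, P2 plays Gallery with q = 0.375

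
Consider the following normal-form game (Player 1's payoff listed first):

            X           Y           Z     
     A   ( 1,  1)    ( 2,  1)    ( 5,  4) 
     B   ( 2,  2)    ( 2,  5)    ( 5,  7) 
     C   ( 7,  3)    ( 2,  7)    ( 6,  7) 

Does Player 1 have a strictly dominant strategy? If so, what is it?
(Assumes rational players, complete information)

No strictly dominant strategy exists for Player 1

Work:
A strategy strictly dominates another if it gives a strictly higher payoff against every opponent action. Compare each pair of P1's strategies column-by-column:
  A vs B: [1 vs 2, 2 vs 2, 5 vs 5] → A does not strictly dominate B (column X: 1 ≤ 2)
  A vs C: [1 vs 7, 2 vs 2, 5 vs 6] → A does not strictly dominate C (column X: 1 ≤ 7)
  B vs A: [2 vs 1, 2 vs 2, 5 vs 5] → B does not strictly dominate A (column Y: 2 ≤ 2)
  B vs C: [2 vs 7, 2 vs 2, 5 vs 6] → B does not strictly dominate C (column X: 2 ≤ 7)
  C vs A: [7 vs 1, 2 vs 2, 6 vs 5] → C does not strictly dominate A (column Y: 2 ≤ 2)
  C vs B: [7 vs 2, 2 vs 2, 6 vs 5] → C does not strictly dominate B (column Y: 2 ≤ 2)
No single strategy strictly dominates all others → no strictly dominant strategy.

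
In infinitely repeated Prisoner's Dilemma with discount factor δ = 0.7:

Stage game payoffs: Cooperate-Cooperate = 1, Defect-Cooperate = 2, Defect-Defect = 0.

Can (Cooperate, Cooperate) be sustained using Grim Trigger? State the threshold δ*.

δ* = 0.5; since δ = 0.7 ≥ 0.5, cooperation can be sustained

Work:
For Grim Trigger:
Cooperate forever: 1/(1-δ)
Defect then punished: 2 + 0·δ/(1-δ)
Need: 1/(1-δ) ≥ 2 + 0·δ/(1-δ)
Solving: δ ≥ (T-R)/(T-P) = (2-1)/(2-0) = 0.5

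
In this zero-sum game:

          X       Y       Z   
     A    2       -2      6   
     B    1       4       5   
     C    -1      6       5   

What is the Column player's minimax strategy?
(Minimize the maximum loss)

Column should play X, value = 2

Work:
Column player minimizes Row's maximum payoff:
Column X: max payoff to Row = 2
Column Y: max payoff to Row = 6
Column Z: max payoff to Row = 6
Minimum is 2, achieved by column X.
Minimax strategy: X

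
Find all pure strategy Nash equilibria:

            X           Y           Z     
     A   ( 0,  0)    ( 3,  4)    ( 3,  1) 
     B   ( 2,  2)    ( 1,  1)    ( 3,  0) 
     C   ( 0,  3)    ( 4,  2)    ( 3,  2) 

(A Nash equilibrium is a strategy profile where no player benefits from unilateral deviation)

Nash equilibrium: (B, X)

Work:
Best responses:
  P1 vs X: payoffs [0, 2, 0] → best response B (payoff 2)
  P1 vs Y: payoffs [3, 1, 4] → best response C (payoff 4)
  P1 vs Z: payoffs [3, 3, 3] → best response A/B/C (payoff 3)
  P2 vs A: payoffs [0, 4, 1] → best response Y (payoff 4)
  P2 vs B: payoffs [2, 1, 0] → best response X (payoff 2)
  P2 vs C: payoffs [3, 2, 2] → best response X (payoff 3)
Mutual best responses: (B,X) → Nash equilibria.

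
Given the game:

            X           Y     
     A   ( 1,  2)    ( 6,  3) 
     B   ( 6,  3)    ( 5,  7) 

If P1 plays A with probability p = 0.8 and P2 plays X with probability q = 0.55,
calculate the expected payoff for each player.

E[P1] = 3.71, E[P2] = 2.92

Work:
E[P1] = p·q·π₁(A,X) + p·(1-q)·π₁(A,Y) + (1-p)·q·π₁(B,X) + (1-p)·(1-q)·π₁(B,Y)
= 0.8·0.55·1 + 0.8·0.45·6 + 0.2·0.55·6 + 0.2·0.45·5
= 3.71

E[P2] = 2.92 (similar calculation)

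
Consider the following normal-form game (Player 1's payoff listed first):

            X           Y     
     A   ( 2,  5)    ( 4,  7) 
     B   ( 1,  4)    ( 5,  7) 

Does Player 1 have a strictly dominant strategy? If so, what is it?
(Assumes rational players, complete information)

No strictly dominant strategy exists for Player 1

Work:
A strategy strictly dominates another if it gives a strictly higher payoff against every opponent action. Compare each pair of P1's strategies column-by-column:
  A vs B: [2 vs 1, 4 vs 5] → A does not strictly dominate B (column Y: 4 ≤ 5)
  B vs A: [1 vs 2, 5 vs 4] → B does not strictly dominate A (column X: 1 ≤ 2)
No single strategy strictly dominates all others → no strictly dominant strategy.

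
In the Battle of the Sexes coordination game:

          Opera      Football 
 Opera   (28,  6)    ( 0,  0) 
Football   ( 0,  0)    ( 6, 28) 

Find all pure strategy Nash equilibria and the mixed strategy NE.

Pure NE: (Opera, Opera) and (Football, Football); Mixed NE: p = 0.8235, q = 0.1765

Work:
Check pure NE:
(Opera, Opera): (28, 6) - no unilateral deviation beneficial
(Football, Football): (6, 28) - no unilateral deviation beneficial
Mixed NE: P1 plays Opera with p = 0.8235, P2 plays Opera with q = 0.1765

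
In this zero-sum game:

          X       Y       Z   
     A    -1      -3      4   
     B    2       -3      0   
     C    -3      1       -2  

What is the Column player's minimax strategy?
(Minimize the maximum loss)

Column should play Y, value = 1

Work:
Column player minimizes Row's maximum payoff:
Column X: max payoff to Row = 2
Column Y: max payoff to Row = 1
Column Z: max payoff to Row = 4
Minimum is 1, achieved by column Y.
Minimax strategy: Y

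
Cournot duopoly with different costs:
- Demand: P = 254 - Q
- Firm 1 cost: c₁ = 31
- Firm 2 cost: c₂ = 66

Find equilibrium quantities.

q₁* = 86.0, q₂* = 51.0

Work:
Reaction: q₁ = (254 - 31 - q₂)/2
Reaction: q₂ = (254 - 66 - q₁)/2
Solve simultaneously:
q₁* = (254 - 2×31 + 66)/3 = 86.0
q₂* = (254 - 2×66 + 31)/3 = 51.0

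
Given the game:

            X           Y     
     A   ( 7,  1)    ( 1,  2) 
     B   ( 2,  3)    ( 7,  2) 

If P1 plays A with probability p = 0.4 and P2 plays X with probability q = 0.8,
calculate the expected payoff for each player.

E[P1] = 4.12, E[P2] = 2.16

Work:
E[P1] = p·q·π₁(A,X) + p·(1-q)·π₁(A,Y) + (1-p)·q·π₁(B,X) + (1-p)·(1-q)·π₁(B,Y)
= 0.4·0.8·7 + 0.4·0.2·1 + 0.6·0.8·2 + 0.6·0.2·7
= 4.12

E[P2] = 2.16 (similar calculation)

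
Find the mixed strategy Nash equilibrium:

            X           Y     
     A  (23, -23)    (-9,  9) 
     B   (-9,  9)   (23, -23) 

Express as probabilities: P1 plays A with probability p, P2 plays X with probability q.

p = 0.5, q = 0.5

Work:
Find probabilities that make opponent indifferent:
P2 chooses q to make P1 indifferent between A and B
P1 chooses p to make P2 indifferent between X and Y
Mixed NE: P1 plays (A: 0.5, B: 0.5), P2 plays (X: 0.5, Y: 0.5)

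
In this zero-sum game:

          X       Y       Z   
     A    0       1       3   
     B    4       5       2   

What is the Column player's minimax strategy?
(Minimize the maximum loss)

Column should play Z, value = 3

Work:
Column player minimizes Row's maximum payoff:
Column X: max payoff to Row = 4
Column Y: max payoff to Row = 5
Column Z: max payoff to Row = 3
Minimum is 3, achieved by column Z.
Minimax strategy: Z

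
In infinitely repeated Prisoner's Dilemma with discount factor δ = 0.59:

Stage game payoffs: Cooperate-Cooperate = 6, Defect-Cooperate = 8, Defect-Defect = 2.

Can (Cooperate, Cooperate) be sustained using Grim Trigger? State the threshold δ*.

δ* = 0.3333; since δ = 0.59 ≥ 0.3333, cooperation can be sustained

Work:
For Grim Trigger:
Cooperate forever: 6/(1-δ)
Defect then punished: 8 + 2·δ/(1-δ)
Need: 6/(1-δ) ≥ 8 + 2·δ/(1-δ)
Solving: δ ≥ (T-R)/(T-P) = (8-6)/(8-2) = 0.3333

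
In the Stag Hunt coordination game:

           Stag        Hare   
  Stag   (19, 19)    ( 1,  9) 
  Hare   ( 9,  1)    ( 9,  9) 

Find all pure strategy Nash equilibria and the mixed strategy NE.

Pure NE: (Stag, Stag) and (Hare, Hare); Mixed NE: p = 0.4444, q = 0.4444

Work:
Check pure NE:
(Stag, Stag): (19, 19) - no unilateral deviation beneficial
(Hare, Hare): (9, 9) - no unilateral deviation beneficial
Mixed NE: P1 plays Stag with p = 0.4444, P2 plays Stag with q = 0.4444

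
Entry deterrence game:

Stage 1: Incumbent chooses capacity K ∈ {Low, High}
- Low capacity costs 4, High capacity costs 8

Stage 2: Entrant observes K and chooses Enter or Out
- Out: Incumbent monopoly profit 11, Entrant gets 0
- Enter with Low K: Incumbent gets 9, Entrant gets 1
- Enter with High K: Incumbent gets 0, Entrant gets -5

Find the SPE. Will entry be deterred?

SPE: (Low, Enter|Low, Out|High); Entry not deterred. Incumbent net profit = 5, Entrant gets 1

Work:
After Low K: Entrant enters (1 > 0)
After High K: Entrant stays out (-5 < 0)
Incumbent: Low → 9−4=5, High → 11−8=3
Incumbent chooses Low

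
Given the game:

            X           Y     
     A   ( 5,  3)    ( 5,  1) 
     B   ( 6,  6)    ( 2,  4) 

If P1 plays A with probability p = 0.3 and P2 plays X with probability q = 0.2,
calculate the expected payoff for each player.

E[P1] = 3.46, E[P2] = 3.5

Work:
E[P1] = p·q·π₁(A,X) + p·(1-q)·π₁(A,Y) + (1-p)·q·π₁(B,X) + (1-p)·(1-q)·π₁(B,Y)
= 0.3·0.2·5 + 0.3·0.8·5 + 0.7·0.2·6 + 0.7·0.8·2
= 3.46

E[P2] = 3.5 (similar calculation)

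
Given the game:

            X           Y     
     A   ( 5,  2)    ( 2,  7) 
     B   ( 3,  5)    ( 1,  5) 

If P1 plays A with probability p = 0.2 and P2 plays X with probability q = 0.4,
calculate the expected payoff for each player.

E[P1] = 2.08, E[P2] = 5.0

Work:
E[P1] = p·q·π₁(A,X) + p·(1-q)·π₁(A,Y) + (1-p)·q·π₁(B,X) + (1-p)·(1-q)·π₁(B,Y)
= 0.2·0.4·5 + 0.2·0.6·2 + 0.8·0.4·3 + 0.8·0.6·1
= 2.08

E[P2] = 5.0 (similar calculation)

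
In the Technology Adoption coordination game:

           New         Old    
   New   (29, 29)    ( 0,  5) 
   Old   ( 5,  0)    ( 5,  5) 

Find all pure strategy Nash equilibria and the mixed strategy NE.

Pure NE: (New, New) and (Old, Old); Mixed NE: p = 0.1724, q = 0.1724

Work:
Check pure NE:
(New, New): (29, 29) - no unilateral deviation beneficial
(Old, Old): (5, 5) - no unilateral deviation beneficial
Mixed NE: P1 plays New with p = 0.1724, P2 plays New with q = 0.1724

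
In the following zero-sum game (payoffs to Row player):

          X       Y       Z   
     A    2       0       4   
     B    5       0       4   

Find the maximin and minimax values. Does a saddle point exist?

Maximin = 0, Minimax = 0, Saddle: True

Work:
Row minimums: [0, 0] → maximin = 0
Column maximums: [5, 0, 4] → minimax = 0
Saddle point exists! Game value = 0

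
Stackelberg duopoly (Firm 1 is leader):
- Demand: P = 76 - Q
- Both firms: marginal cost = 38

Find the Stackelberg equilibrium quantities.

q₁* (leader) = 19.0, q₂* (follower) = 9.5

Work:
Follower's reaction: q₂ = (a - c - q₁)/2
Leader substitutes: π₁ = q₁·(a - q₁ - (a-c-q₁)/2 - c)
FOC: q₁* = (76 - 38)/2 = 19.00
Then: q₂* = (76 - 38 - 19.0)/2 = 9.50
Leader has first-mover advantage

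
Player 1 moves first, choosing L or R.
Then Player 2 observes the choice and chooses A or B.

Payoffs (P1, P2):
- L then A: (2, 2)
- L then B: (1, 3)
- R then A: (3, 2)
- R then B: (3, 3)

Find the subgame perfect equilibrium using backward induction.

P1 plays R, P2 plays B after L and B after R; Payoff (3, 3)

Work:
Backward induction:
After L: P2 chooses B → P1 gets 1
After R: P2 chooses B → P1 gets 3
P1 chooses R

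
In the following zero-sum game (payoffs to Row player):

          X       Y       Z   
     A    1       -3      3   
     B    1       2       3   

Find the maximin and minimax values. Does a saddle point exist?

Maximin = 1, Minimax = 1, Saddle: True

Work:
Row minimums: [-3, 1] → maximin = 1
Column maximums: [1, 2, 3] → minimax = 1
Saddle point exists! Game value = 1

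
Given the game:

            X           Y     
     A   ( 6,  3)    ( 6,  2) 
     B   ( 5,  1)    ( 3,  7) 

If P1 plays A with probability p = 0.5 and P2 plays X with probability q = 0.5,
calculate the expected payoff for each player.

E[P1] = 5.0, E[P2] = 3.25

Work:
E[P1] = p·q·π₁(A,X) + p·(1-q)·π₁(A,Y) + (1-p)·q·π₁(B,X) + (1-p)·(1-q)·π₁(B,Y)
= 0.5·0.5·6 + 0.5·0.5·6 + 0.5·0.5·5 + 0.5·0.5·3
= 5.0

E[P2] = 3.25 (similar calculation)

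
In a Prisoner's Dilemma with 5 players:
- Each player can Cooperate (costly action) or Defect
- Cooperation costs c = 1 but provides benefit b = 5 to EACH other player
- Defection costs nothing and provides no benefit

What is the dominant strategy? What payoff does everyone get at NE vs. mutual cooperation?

Dominant: Defect; NE payoff = 0; Coop payoff = 19

Work:
Defect dominates (saves cost c = 1, benefit to others is external)
NE: All defect → everyone gets 0
If all cooperate: each receives (4)×5 - 1 = 19
Social dilemma: 19 > 0 but NE gives 0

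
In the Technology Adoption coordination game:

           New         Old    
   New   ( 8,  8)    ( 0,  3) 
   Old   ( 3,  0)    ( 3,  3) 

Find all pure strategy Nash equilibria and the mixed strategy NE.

Pure NE: (New, New) and (Old, Old); Mixed NE: p = 0.375, q = 0.375

Work:
Check pure NE:
(New, New): (8, 8) - no unilateral deviation beneficial
(Old, Old): (3, 3) - no unilateral deviation beneficial
Mixed NE: P1 plays New with p = 0.375, P2 plays New with q = 0.375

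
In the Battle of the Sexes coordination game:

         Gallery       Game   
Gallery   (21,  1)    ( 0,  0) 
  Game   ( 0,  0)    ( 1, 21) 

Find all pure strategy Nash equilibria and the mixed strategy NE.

Pure NE: (Gallery, Gallery) and (Game, Game); Mixed NE: p = 0.9545, q = 0.0455

Work:
Check pure NE:
(Gallery, Gallery): (21, 1) - no unilateral deviation beneficial
(Game, Game): (1, 21) - no unilateral deviation beneficial
Mixed NE: P1 plays Gallery with p = 0.9545, P2 plays Gallery with q = 0.0455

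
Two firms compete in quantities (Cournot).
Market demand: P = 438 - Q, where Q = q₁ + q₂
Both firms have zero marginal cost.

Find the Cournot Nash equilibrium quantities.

q₁* = q₂* = 146.0; P* = 146.0

Work:
Profit: π_i = P·q_i = (a - q_i - q_j)·q_i
FOC: ∂π_i/∂q_i = a - 2q_i - q_j = 0
Reaction function: q_i = (438 - q_j)/2
Symmetry: q* = 438/3 = 146.0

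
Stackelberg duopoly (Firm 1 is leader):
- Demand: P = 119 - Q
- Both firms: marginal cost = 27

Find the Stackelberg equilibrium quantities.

q₁* (leader) = 46.0, q₂* (follower) = 23.0

Work:
Follower's reaction: q₂ = (a - c - q₁)/2
Leader substitutes: π₁ = q₁·(a - q₁ - (a-c-q₁)/2 - c)
FOC: q₁* = (119 - 27)/2 = 46.00
Then: q₂* = (119 - 27 - 46.0)/2 = 23.00
Leader has first-mover advantage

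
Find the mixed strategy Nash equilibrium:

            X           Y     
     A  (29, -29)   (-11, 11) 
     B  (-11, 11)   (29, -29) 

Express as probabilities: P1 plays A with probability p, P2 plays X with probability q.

p = 0.5, q = 0.5

Work:
Find probabilities that make opponent indifferent:
P2 chooses q to make P1 indifferent between A and B
P1 chooses p to make P2 indifferent between X and Y
Mixed NE: P1 plays (A: 0.5, B: 0.5), P2 plays (X: 0.5, Y: 0.5)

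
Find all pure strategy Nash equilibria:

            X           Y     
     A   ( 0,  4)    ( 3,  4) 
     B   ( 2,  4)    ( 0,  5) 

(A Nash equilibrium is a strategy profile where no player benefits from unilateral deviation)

Nash equilibrium: (A, Y)

Work:
Best responses:
  P1 vs X: payoffs [0, 2] → best response B (payoff 2)
  P1 vs Y: payoffs [3, 0] → best response A (payoff 3)
  P2 vs A: payoffs [4, 4] → best response X/Y (payoff 4)
  P2 vs B: payoffs [4, 5] → best response Y (payoff 5)
Mutual best responses: (A,Y) → Nash equilibria.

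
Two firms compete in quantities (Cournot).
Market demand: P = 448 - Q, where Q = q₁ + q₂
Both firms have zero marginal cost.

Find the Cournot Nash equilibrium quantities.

q₁* = q₂* = 149.33; P* = 149.33

Work:
Profit: π_i = P·q_i = (a - q_i - q_j)·q_i
FOC: ∂π_i/∂q_i = a - 2q_i - q_j = 0
Reaction function: q_i = (448 - q_j)/2
Symmetry: q* = 448/3 = 149.33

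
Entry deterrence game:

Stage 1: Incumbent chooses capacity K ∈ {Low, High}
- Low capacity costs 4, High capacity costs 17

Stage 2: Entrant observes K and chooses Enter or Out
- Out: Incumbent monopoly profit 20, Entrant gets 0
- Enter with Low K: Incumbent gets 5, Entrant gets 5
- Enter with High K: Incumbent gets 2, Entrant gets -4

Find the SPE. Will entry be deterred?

SPE: (High, Enter|Low, Out|High); Entry deterred. Incumbent net profit = 3

Work:
After Low K: Entrant enters (5 > 0)
After High K: Entrant stays out (-4 < 0)
Incumbent: Low → 5−4=1, High → 20−17=3
Incumbent chooses High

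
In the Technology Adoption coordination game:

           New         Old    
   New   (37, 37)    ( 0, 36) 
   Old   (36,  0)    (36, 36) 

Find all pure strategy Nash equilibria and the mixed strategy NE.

Pure NE: (New, New) and (Old, Old); Mixed NE: p = 0.973, q = 0.973

Work:
Check pure NE:
(New, New): (37, 37) - no unilateral deviation beneficial
(Old, Old): (36, 36) - no unilateral deviation beneficial
Mixed NE: P1 plays New with p = 0.973, P2 plays New with q = 0.973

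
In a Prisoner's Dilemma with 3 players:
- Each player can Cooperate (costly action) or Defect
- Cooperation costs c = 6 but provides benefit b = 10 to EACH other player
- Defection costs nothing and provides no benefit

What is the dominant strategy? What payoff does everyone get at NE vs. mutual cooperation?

Dominant: Defect; NE payoff = 0; Coop payoff = 14

Work:
Defect dominates (saves cost c = 6, benefit to others is external)
NE: All defect → everyone gets 0
If all cooperate: each receives (2)×10 - 6 = 14
Social dilemma: 14 > 0 but NE gives 0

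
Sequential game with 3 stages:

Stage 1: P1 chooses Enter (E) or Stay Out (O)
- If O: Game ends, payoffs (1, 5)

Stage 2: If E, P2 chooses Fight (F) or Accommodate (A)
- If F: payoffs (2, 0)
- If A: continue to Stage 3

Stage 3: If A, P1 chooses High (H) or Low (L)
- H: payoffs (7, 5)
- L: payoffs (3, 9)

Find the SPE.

SPE: (E, A, H); Outcome (7, 5)

Work:
Stage 3: P1 chooses H (7 vs 3)
Stage 2: P2: F->0, A->5 (anticipating H). Choose A
Stage 1: P1: O->1, E->7 (anticipating A, H). Choose E
SPE path: E -> A -> H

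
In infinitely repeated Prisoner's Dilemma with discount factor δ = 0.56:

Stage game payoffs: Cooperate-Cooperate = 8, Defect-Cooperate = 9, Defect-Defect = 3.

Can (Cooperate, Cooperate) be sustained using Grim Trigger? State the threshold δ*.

δ* = 0.1667; since δ = 0.56 ≥ 0.1667, cooperation can be sustained

Work:
For Grim Trigger:
Cooperate forever: 8/(1-δ)
Defect then punished: 9 + 3·δ/(1-δ)
Need: 8/(1-δ) ≥ 9 + 3·δ/(1-δ)
Solving: δ ≥ (T-R)/(T-P) = (9-8)/(9-3) = 0.1667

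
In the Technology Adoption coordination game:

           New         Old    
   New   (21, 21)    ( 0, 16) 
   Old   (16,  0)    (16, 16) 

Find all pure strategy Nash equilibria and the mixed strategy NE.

Pure NE: (New, New) and (Old, Old); Mixed NE: p = 0.7619, q = 0.7619

Work:
Check pure NE:
(New, New): (21, 21) - no unilateral deviation beneficial
(Old, Old): (16, 16) - no unilateral deviation beneficial
Mixed NE: P1 plays New with p = 0.7619, P2 plays New with q = 0.7619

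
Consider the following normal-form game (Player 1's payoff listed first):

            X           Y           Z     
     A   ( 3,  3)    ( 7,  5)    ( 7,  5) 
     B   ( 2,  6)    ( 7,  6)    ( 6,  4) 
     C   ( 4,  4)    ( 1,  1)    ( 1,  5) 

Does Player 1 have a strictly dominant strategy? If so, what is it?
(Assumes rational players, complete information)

No strictly dominant strategy exists for Player 1

Work:
A strategy strictly dominates another if it gives a strictly higher payoff against every opponent action. Compare each pair of P1's strategies column-by-column:
  A vs B: [3 vs 2, 7 vs 7, 7 vs 6] → A does not strictly dominate B (column Y: 7 ≤ 7)
  A vs C: [3 vs 4, 7 vs 1, 7 vs 1] → A does not strictly dominate C (column X: 3 ≤ 4)
  B vs A: [2 vs 3, 7 vs 7, 6 vs 7] → B does not strictly dominate A (column X: 2 ≤ 3)
  B vs C: [2 vs 4, 7 vs 1, 6 vs 1] → B does not strictly dominate C (column X: 2 ≤ 4)
  C vs A: [4 vs 3, 1 vs 7, 1 vs 7] → C does not strictly dominate A (column Y: 1 ≤ 7)
  C vs B: [4 vs 2, 1 vs 7, 1 vs 6] → C does not strictly dominate B (column Y: 1 ≤ 7)
No single strategy strictly dominates all others → no strictly dominant strategy.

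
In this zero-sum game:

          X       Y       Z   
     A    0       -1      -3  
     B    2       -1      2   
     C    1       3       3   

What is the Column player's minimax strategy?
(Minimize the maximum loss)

Column should play X, value = 2

Work:
Column player minimizes Row's maximum payoff:
Column X: max payoff to Row = 2
Column Y: max payoff to Row = 3
Column Z: max payoff to Row = 3
Minimum is 2, achieved by column X.
Minimax strategy: X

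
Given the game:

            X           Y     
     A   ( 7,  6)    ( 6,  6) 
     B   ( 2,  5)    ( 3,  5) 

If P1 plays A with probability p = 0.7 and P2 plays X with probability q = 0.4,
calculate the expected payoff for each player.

E[P1] = 5.26, E[P2] = 5.7

Work:
E[P1] = p·q·π₁(A,X) + p·(1-q)·π₁(A,Y) + (1-p)·q·π₁(B,X) + (1-p)·(1-q)·π₁(B,Y)
= 0.7·0.4·7 + 0.7·0.6·6 + 0.3·0.4·2 + 0.3·0.6·3
= 5.26

E[P2] = 5.7 (similar calculation)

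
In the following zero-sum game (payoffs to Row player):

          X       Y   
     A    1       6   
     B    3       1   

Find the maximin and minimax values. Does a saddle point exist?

Maximin = 1, Minimax = 3, Saddle: False

Work:
Row minimums: [1, 1] → maximin = 1
Column maximums: [3, 6] → minimax = 3
No saddle point (maximin ≠ minimax). Mixed strategy needed.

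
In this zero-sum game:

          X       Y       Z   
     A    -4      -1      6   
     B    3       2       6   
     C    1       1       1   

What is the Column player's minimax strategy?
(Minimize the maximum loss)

Column should play Y, value = 2

Work:
Column player minimizes Row's maximum payoff:
Column X: max payoff to Row = 3
Column Y: max payoff to Row = 2
Column Z: max payoff to Row = 6
Minimum is 2, achieved by column Y.
Minimax strategy: Y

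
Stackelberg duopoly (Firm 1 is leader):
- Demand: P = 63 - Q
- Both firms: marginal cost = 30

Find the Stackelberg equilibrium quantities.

q₁* (leader) = 16.5, q₂* (follower) = 8.25

Work:
Follower's reaction: q₂ = (a - c - q₁)/2
Leader substitutes: π₁ = q₁·(a - q₁ - (a-c-q₁)/2 - c)
FOC: q₁* = (63 - 30)/2 = 16.50
Then: q₂* = (63 - 30 - 16.5)/2 = 8.25
Leader has first-mover advantage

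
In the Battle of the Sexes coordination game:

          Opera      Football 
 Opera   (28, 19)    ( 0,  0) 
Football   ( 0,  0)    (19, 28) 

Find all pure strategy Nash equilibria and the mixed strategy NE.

Pure NE: (Opera, Opera) and (Football, Football); Mixed NE: p = 0.5957, q = 0.4043

Work:
Check pure NE:
(Opera, Opera): (28, 19) - no unilateral deviation beneficial
(Football, Football): (19, 28) - no unilateral deviation beneficial
Mixed NE: P1 plays Opera with p = 0.5957, P2 plays Opera with q = 0.4043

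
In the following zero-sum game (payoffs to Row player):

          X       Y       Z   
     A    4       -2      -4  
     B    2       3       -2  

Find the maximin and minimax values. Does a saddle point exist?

Maximin = -2, Minimax = -2, Saddle: True

Work:
Row minimums: [-4, -2] → maximin = -2
Column maximums: [4, 3, -2] → minimax = -2
Saddle point exists! Game value = -2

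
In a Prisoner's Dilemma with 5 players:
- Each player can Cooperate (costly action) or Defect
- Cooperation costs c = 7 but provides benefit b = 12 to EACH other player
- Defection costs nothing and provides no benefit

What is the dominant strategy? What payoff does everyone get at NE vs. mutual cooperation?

Dominant: Defect; NE payoff = 0; Coop payoff = 41

Work:
Defect dominates (saves cost c = 7, benefit to others is external)
NE: All defect → everyone gets 0
If all cooperate: each receives (4)×12 - 7 = 41
Social dilemma: 41 > 0 but NE gives 0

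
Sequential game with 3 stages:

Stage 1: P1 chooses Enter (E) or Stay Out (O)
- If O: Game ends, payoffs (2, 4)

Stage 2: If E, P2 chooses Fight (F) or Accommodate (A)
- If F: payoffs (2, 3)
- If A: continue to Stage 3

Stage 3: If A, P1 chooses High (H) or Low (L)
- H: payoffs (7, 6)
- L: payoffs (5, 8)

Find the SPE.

SPE: (E, A, H); Outcome (7, 6)

Work:
Stage 3: P1 chooses H (7 vs 5)
Stage 2: P2: F->3, A->6 (anticipating H). Choose A
Stage 1: P1: O->2, E->7 (anticipating A, H). Choose E
SPE path: E -> A -> H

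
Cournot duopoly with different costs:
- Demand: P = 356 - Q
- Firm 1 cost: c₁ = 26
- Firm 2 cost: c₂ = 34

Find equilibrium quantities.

q₁* = 112.67, q₂* = 104.67

Work:
Reaction: q₁ = (356 - 26 - q₂)/2
Reaction: q₂ = (356 - 34 - q₁)/2
Solve simultaneously:
q₁* = (356 - 2×26 + 34)/3 = 112.67
q₂* = (356 - 2×34 + 26)/3 = 104.67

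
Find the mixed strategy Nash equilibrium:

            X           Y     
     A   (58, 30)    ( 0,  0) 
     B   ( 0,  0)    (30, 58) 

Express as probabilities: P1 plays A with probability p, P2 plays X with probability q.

p = 0.6591, q = 0.3409

Work:
Find probabilities that make opponent indifferent:
P2 chooses q to make P1 indifferent between A and B
P1 chooses p to make P2 indifferent between X and Y
Mixed NE: P1 plays (A: 0.6591, B: 0.3409), P2 plays (X: 0.3409, Y: 0.6591)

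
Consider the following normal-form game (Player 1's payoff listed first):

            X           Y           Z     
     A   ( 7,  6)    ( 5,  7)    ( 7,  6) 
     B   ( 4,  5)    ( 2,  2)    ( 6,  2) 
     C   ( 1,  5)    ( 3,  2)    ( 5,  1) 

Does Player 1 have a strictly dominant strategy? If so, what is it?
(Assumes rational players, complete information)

Yes, Player 1's strictly dominant strategy is A

Work:
A strategy strictly dominates another if it gives a strictly higher payoff against every opponent action. Compare each pair of P1's strategies column-by-column:
  A vs B: [7 vs 4, 5 vs 2, 7 vs 6] → A strictly dominates B
  A vs C: [7 vs 1, 5 vs 3, 7 vs 5] → A strictly dominates C
  B vs A: [4 vs 7, 2 vs 5, 6 vs 7] → B does not strictly dominate A (column X: 4 ≤ 7)
  B vs C: [4 vs 1, 2 vs 3, 6 vs 5] → B does not strictly dominate C (column Y: 2 ≤ 3)
  C vs A: [1 vs 7, 3 vs 5, 5 vs 7] → C does not strictly dominate A (column X: 1 ≤ 7)
  C vs B: [1 vs 4, 3 vs 2, 5 vs 6] → C does not strictly dominate B (column X: 1 ≤ 4)
A strictly dominates every other strategy → strictly dominant.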